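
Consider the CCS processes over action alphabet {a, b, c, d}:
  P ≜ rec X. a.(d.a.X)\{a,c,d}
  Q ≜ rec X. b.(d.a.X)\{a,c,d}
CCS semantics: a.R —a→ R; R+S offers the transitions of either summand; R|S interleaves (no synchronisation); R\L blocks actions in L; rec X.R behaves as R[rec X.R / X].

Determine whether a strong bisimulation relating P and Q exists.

not bisimilar

P's transition system — 2 states:
  p0 = rec X. a.(d.a.X)\{a,c,d} has moves --a--▸ p1
  p1 = (d.a.(rec X. a.(d.a.X)\{a,c,d}))\{a,c,d} has moves ·
Q's transition system — 2 states:
  q0 = rec X. b.(d.a.X)\{a,c,d} has moves --b--▸ q1
  q1 = (d.a.(rec X. b.(d.a.X)\{a,c,d}))\{a,c,d} has moves ·
Bisimilarity quotient blocks:
  B0 = {p0}
  B1 = {p1, q1}
  B2 = {q0}
p0 ∈ B0, q0 ∈ B2 → different blocks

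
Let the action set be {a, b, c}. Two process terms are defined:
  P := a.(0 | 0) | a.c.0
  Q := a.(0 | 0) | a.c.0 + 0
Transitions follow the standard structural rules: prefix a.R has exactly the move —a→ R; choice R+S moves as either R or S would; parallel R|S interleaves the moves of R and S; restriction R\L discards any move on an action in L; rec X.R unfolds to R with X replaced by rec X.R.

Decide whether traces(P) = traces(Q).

LTS(P): 6 reachable states
  s0 = a.(0 | 0) | a.c.0 → -a-> s1, -a-> s2
  s1 = 0 | 0 | a.c.0 → -a-> s3
  s2 = a.(0 | 0) | c.0 → -a-> s3, -c-> s4
  s3 = 0 | 0 | c.0 → -c-> s5
  s4 = a.(0 | 0) | 0 → -a-> s5
  s5 = 0 | 0 | 0 → ·
LTS(Q): 6 reachable states
  t0 = a.(0 | 0) | a.c.0 + 0 → -a-> t1, -a-> t2
  t1 = 0 | 0 | a.c.0 → -a-> t3
  t2 = a.(0 | 0) | c.0 → -a-> t3, -c-> t4
  t3 = 0 | 0 | c.0 → -c-> t5
  t4 = a.(0 | 0) | 0 → -a-> t5
  t5 = 0 | 0 | 0 → ·
Coarsest stable partition (strong bisimilarity classes):
  B0 = {s0, t0}
  B1 = {s2, t2}
  B2 = {s4, t4}
  B3 = {s5, t5}
  B4 = {s3, t3}
  B5 = {s1, t1}
s0 ∈ B0, t0 ∈ B0 → same block
Bisimilar ⇒ trace-equivalent.

traces(P) = traces(Q)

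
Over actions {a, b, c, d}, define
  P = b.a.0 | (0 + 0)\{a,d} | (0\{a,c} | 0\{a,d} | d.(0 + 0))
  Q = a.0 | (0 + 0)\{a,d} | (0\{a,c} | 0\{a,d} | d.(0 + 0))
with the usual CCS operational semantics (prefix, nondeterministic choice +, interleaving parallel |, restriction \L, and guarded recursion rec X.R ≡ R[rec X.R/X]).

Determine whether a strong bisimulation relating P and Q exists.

Reachable graph of P (6 states):
  u0 = b.a.0 | (0 + 0)\{a,d} | (0\{a,c} | 0\{a,d} | d.(0 + 0)) → ··b··> u1, ··d··> u2
  u1 = a.0 | (0 + 0)\{a,d} | (0\{a,c} | 0\{a,d} | d.(0 + 0)) → ··a··> u3, ··d··> u4
  u2 = b.a.0 | (0 + 0)\{a,d} | (0\{a,c} | 0\{a,d} | (0 + 0)) → ··b··> u4
  u3 = 0 | (0 + 0)\{a,d} | (0\{a,c} | 0\{a,d} | d.(0 + 0)) → ··d··> u5
  u4 = a.0 | (0 + 0)\{a,d} | (0\{a,c} | 0\{a,d} | (0 + 0)) → ··a··> u5
  u5 = 0 | (0 + 0)\{a,d} | (0\{a,c} | 0\{a,d} | (0 + 0)) → ·
Reachable graph of Q (4 states):
  v0 = a.0 | (0 + 0)\{a,d} | (0\{a,c} | 0\{a,d} | d.(0 + 0)) → ··a··> v1, ··d··> v2
  v1 = 0 | (0 + 0)\{a,d} | (0\{a,c} | 0\{a,d} | d.(0 + 0)) → ··d··> v3
  v2 = a.0 | (0 + 0)\{a,d} | (0\{a,c} | 0\{a,d} | (0 + 0)) → ··a··> v3
  v3 = 0 | (0 + 0)\{a,d} | (0\{a,c} | 0\{a,d} | (0 + 0)) → ·
Bisimilarity quotient blocks:
  B0 = {u0}
  B1 = {u1, v0}
  B2 = {u4, v2}
  B3 = {u5, v3}
  B4 = {u3, v1}
  B5 = {u2}
u0 ∈ B0, v0 ∈ B1 → different blocks

P ≁ Q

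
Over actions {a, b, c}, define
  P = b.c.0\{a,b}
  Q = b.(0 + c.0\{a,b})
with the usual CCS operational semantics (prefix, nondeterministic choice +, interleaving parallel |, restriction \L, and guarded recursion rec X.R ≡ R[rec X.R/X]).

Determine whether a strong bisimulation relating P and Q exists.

Reachable graph of P (3 states):
  p0 = b.c.0\{a,b} | —b→ p1
  p1 = c.0\{a,b} | —c→ p2
  p2 = 0\{a,b} | stopped
Reachable graph of Q (3 states):
  q0 = b.(0 + c.0\{a,b}) | —b→ q1
  q1 = 0 + c.0\{a,b} | —c→ q2
  q2 = 0\{a,b} | stopped
Bisimilarity quotient blocks:
  B0 = {p0, q0}
  B1 = {p1, q1}
  B2 = {p2, q2}
p0 ∈ B0, q0 ∈ B0 → same block

YES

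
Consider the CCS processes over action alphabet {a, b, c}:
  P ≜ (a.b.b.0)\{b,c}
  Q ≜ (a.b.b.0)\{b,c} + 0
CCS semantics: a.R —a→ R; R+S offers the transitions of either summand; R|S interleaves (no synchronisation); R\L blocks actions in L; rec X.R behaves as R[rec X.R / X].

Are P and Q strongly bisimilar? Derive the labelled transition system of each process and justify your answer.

LTS(P): 2 reachable states
  s0 = (a.b.b.0)\{b,c} :: —a→ s1
  s1 = (b.b.0)\{b,c} :: ·
LTS(Q): 2 reachable states
  t0 = (a.b.b.0)\{b,c} + 0 :: —a→ t1
  t1 = (b.b.0)\{b,c} :: ·
Partition-refinement fixed point:
  B0 = {s0, t0}
  B1 = {s1, t1}
s0 ∈ B0, t0 ∈ B0 → same block

bisimilar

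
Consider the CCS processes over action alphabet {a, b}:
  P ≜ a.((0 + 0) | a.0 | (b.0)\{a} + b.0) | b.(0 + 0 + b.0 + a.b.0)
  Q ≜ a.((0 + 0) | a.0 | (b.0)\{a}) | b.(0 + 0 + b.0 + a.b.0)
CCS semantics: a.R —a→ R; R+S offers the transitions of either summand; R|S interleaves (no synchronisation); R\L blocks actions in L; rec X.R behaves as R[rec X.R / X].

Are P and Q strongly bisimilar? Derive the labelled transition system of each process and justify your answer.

Reachable graph of P (24 states):
  s0 = a.((0 + 0) | a.0 | (b.0)\{a} + b.0) | b.(0 + 0 + b.0 + a.b.0) ⊢ ··a··> s1, ··b··> s2
  s1 = ((0 + 0) | a.0 | (b.0)\{a} + b.0) | b.(0 + 0 + b.0 + a.b.0) ⊢ ··a··> s3, ··b··> s4, ··b··> s5, ··b··> s6
  s2 = a.((0 + 0) | a.0 | (b.0)\{a} + b.0) | (0 + 0 + b.0 + a.b.0) ⊢ ··a··> s4, ··a··> s7, ··b··> s8
  s3 = (0 + 0) | 0 | (b.0)\{a} | b.(0 + 0 + b.0 + a.b.0) ⊢ ··b··> s10, ··b··> s9
  s4 = ((0 + 0) | a.0 | (b.0)\{a} + b.0) | (0 + 0 + b.0 + a.b.0) ⊢ ··a··> s11, ··a··> s9, ··b··> s12, ··b··> s13, ··b··> s14
  s5 = (0 + 0) | a.0 | 0\{a} | b.(0 + 0 + b.0 + a.b.0) ⊢ ··a··> s10, ··b··> s13
  s6 = 0 | b.(0 + 0 + b.0 + a.b.0) ⊢ ··b··> s14
  s7 = a.((0 + 0) | a.0 | (b.0)\{a} + b.0) | b.0 ⊢ ··a··> s11, ··b··> s8
  s8 = a.((0 + 0) | a.0 | (b.0)\{a} + b.0) | 0 ⊢ ··a··> s12
  s9 = (0 + 0) | 0 | (b.0)\{a} | (0 + 0 + b.0 + a.b.0) ⊢ ··a··> s15, ··b··> s16, ··b··> s17
  s10 = (0 + 0) | 0 | 0\{a} | b.(0 + 0 + b.0 + a.b.0) ⊢ ··b··> s17
  s11 = ((0 + 0) | a.0 | (b.0)\{a} + b.0) | b.0 ⊢ ··a··> s15, ··b··> s12, ··b··> s18, ··b··> s19
  s12 = ((0 + 0) | a.0 | (b.0)\{a} + b.0) | 0 ⊢ ··a··> s16, ··b··> s20, ··b··> s21
  s13 = (0 + 0) | a.0 | 0\{a} | (0 + 0 + b.0 + a.b.0) ⊢ ··a··> s17, ··a··> s18, ··b··> s20
  s14 = 0 | (0 + 0 + b.0 + a.b.0) ⊢ ··a··> s19, ··b··> s21
  s15 = (0 + 0) | 0 | (b.0)\{a} | b.0 ⊢ ··b··> s16, ··b··> s22
  s16 = (0 + 0) | 0 | (b.0)\{a} | 0 ⊢ ··b··> s23
  s17 = (0 + 0) | 0 | 0\{a} | (0 + 0 + b.0 + a.b.0) ⊢ ··a··> s22, ··b··> s23
  s18 = (0 + 0) | a.0 | 0\{a} | b.0 ⊢ ··a··> s22, ··b··> s20
  s19 = 0 | b.0 ⊢ ··b··> s21
  s20 = (0 + 0) | a.0 | 0\{a} | 0 ⊢ ··a··> s23
  s21 = 0 | 0 ⊢ ∅
  s22 = (0 + 0) | 0 | 0\{a} | b.0 ⊢ ··b··> s23
  s23 = (0 + 0) | 0 | 0\{a} | 0 ⊢ ∅
Reachable graph of Q (20 states):
  t0 = a.((0 + 0) | a.0 | (b.0)\{a}) | b.(0 + 0 + b.0 + a.b.0) ⊢ ··a··> t1, ··b··> t2
  t1 = (0 + 0) | a.0 | (b.0)\{a} | b.(0 + 0 + b.0 + a.b.0) ⊢ ··a··> t3, ··b··> t4, ··b··> t5
  t2 = a.((0 + 0) | a.0 | (b.0)\{a}) | (0 + 0 + b.0 + a.b.0) ⊢ ··a··> t4, ··a··> t6, ··b··> t7
  t3 = (0 + 0) | 0 | (b.0)\{a} | b.(0 + 0 + b.0 + a.b.0) ⊢ ··b··> t8, ··b··> t9
  t4 = (0 + 0) | a.0 | (b.0)\{a} | (0 + 0 + b.0 + a.b.0) ⊢ ··a··> t10, ··a··> t8, ··b··> t11, ··b··> t12
  t5 = (0 + 0) | a.0 | 0\{a} | b.(0 + 0 + b.0 + a.b.0) ⊢ ··a··> t9, ··b··> t12
  t6 = a.((0 + 0) | a.0 | (b.0)\{a}) | b.0 ⊢ ··a··> t10, ··b··> t7
  t7 = a.((0 + 0) | a.0 | (b.0)\{a}) | 0 ⊢ ··a··> t11
  t8 = (0 + 0) | 0 | (b.0)\{a} | (0 + 0 + b.0 + a.b.0) ⊢ ··a··> t13, ··b··> t14, ··b··> t15
  t9 = (0 + 0) | 0 | 0\{a} | b.(0 + 0 + b.0 + a.b.0) ⊢ ··b··> t15
  t10 = (0 + 0) | a.0 | (b.0)\{a} | b.0 ⊢ ··a··> t13, ··b··> t11, ··b··> t16
  t11 = (0 + 0) | a.0 | (b.0)\{a} | 0 ⊢ ··a··> t14, ··b··> t17
  t12 = (0 + 0) | a.0 | 0\{a} | (0 + 0 + b.0 + a.b.0) ⊢ ··a··> t15, ··a··> t16, ··b··> t17
  t13 = (0 + 0) | 0 | (b.0)\{a} | b.0 ⊢ ··b··> t14, ··b··> t18
  t14 = (0 + 0) | 0 | (b.0)\{a} | 0 ⊢ ··b··> t19
  t15 = (0 + 0) | 0 | 0\{a} | (0 + 0 + b.0 + a.b.0) ⊢ ··a··> t18, ··b··> t19
  t16 = (0 + 0) | a.0 | 0\{a} | b.0 ⊢ ··a··> t18, ··b··> t17
  t17 = (0 + 0) | a.0 | 0\{a} | 0 ⊢ ··a··> t19
  t18 = (0 + 0) | 0 | 0\{a} | b.0 ⊢ ··b··> t19
  t19 = (0 + 0) | 0 | 0\{a} | 0 ⊢ ∅
Partition-refinement fixed point:
  B0 = {s0}
  B1 = {s1}
  B2 = {s3, t3}
  B3 = {s10, s6, t9}
  B4 = {s14, s17, t15}
  B5 = {s16, s19, s22, t14, t18}
  B6 = {s21, s23, t19}
  B7 = {s9, t8}
  B8 = {s15, t13}
  B9 = {s4}
  B10 = {s12}
  B11 = {s20, t17}
  B12 = {s13, t12}
  B13 = {s18, t11, t16}
  B14 = {s11}
  B15 = {s5, t5}
  B16 = {s2}
  B17 = {s8}
  B18 = {s7}
  B19 = {t0}
  B20 = {t2}
  B21 = {t6}
  B22 = {t10}
  B23 = {t7}
  B24 = {t4}
  B25 = {t1}
s0 ∈ B0, t0 ∈ B19 → different blocks

NO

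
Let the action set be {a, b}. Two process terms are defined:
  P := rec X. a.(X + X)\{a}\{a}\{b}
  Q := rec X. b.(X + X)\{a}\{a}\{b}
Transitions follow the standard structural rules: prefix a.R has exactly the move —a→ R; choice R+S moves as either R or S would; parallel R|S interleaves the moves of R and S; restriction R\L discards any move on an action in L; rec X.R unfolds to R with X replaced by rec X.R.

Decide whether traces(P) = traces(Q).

Reachable graph of P (2 states):
  u0 = rec X. a.(X + X)\{a}\{a}\{b} has moves =a=> u1
  u1 = ((rec X. a.(X + X)\{a}\{a}\{b}) + (rec X. a.(X + X)\{a}\{a}\{b}))\{a}\{a}\{b} has moves ·
Reachable graph of Q (2 states):
  v0 = rec X. b.(X + X)\{a}\{a}\{b} has moves =b=> v1
  v1 = ((rec X. b.(X + X)\{a}\{a}\{b}) + (rec X. b.(X + X)\{a}\{a}\{b}))\{a}\{a}\{b} has moves ·
Run σ = ⟨a⟩ on P: start {u0}
  step 1 (a): {u1}
  P completes σ.
Run σ = ⟨a⟩ on Q: start {v0}
  step 1 (a): ∅ (Q stuck)

traces(P) ≠ traces(Q) — witness ⟨a⟩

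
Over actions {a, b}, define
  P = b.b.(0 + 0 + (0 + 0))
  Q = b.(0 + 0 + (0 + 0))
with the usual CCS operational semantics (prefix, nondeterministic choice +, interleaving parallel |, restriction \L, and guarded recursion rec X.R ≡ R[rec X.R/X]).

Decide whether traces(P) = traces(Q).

P's transition system — 3 states:
  u0 = b.b.(0 + 0 + (0 + 0)) :: =b=> u1
  u1 = b.(0 + 0 + (0 + 0)) :: =b=> u2
  u2 = 0 + 0 + (0 + 0) :: (no moves)
Q's transition system — 2 states:
  v0 = b.(0 + 0 + (0 + 0)) :: =b=> v1
  v1 = 0 + 0 + (0 + 0) :: (no moves)
Run σ = ⟨bb⟩ on P: start {u0}
  [1] b ⇒ {u1}
  [2] b ⇒ {u2}
  P completes σ.
Run σ = ⟨bb⟩ on Q: start {v0}
  [1] b ⇒ {v1}
  [2] b ⇒ no successor for Q

trace-distinct — witness ⟨bb⟩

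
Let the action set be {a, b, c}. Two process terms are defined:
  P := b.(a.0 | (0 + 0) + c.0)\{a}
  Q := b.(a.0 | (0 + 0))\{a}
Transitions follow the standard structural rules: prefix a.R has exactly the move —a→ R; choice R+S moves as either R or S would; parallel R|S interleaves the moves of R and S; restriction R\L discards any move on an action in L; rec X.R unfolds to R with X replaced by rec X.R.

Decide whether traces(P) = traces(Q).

traces(P) ≠ traces(Q) — witness ⟨bc⟩

LTS(P): 3 reachable states
  u0 = b.(a.0 | (0 + 0) + c.0)\{a} has moves ··b··> u1
  u1 = (a.0 | (0 + 0) + c.0)\{a} has moves ··c··> u2
  u2 = 0\{a} has moves deadlocked
LTS(Q): 2 reachable states
  v0 = b.(a.0 | (0 + 0))\{a} has moves ··b··> v1
  v1 = (a.0 | (0 + 0))\{a} has moves deadlocked
Run σ = ⟨bc⟩ on P: start {u0}
  after b @ step 1: {u1}
  after c @ step 2: {u2}
  P completes σ.
Run σ = ⟨bc⟩ on Q: start {v0}
  after b @ step 1: {v1}
  after c @ step 2: no successor for Q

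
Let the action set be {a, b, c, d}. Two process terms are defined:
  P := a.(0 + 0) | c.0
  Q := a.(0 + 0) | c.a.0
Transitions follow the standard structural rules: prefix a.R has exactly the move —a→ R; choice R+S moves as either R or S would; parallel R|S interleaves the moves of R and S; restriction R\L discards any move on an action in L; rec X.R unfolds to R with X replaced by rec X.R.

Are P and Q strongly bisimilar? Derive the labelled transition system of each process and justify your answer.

P's transition system — 4 states:
  m0 = a.(0 + 0) | c.0 → —a→ m1, —c→ m2
  m1 = (0 + 0) | c.0 → —c→ m3
  m2 = a.(0 + 0) | 0 → —a→ m3
  m3 = (0 + 0) | 0 → ∅
Q's transition system — 6 states:
  n0 = a.(0 + 0) | c.a.0 → —a→ n1, —c→ n2
  n1 = (0 + 0) | c.a.0 → —c→ n3
  n2 = a.(0 + 0) | a.0 → —a→ n3, —a→ n4
  n3 = (0 + 0) | a.0 → —a→ n5
  n4 = a.(0 + 0) | 0 → —a→ n5
  n5 = (0 + 0) | 0 → ∅
Coarsest stable partition (strong bisimilarity classes):
  B0 = {m0}
  B1 = {m2, n3, n4}
  B2 = {m3, n5}
  B3 = {m1}
  B4 = {n0}
  B5 = {n2}
  B6 = {n1}
m0 ∈ B0, n0 ∈ B4 → different blocks

P ≁ Q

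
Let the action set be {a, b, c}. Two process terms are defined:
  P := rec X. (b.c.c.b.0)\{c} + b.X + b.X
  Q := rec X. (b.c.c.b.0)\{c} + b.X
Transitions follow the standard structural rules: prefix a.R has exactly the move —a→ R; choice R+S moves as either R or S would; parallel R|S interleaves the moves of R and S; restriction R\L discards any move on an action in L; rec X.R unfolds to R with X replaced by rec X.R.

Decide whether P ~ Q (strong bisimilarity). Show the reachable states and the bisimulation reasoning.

LTS(P): 2 reachable states
  p0 = rec X. (b.c.c.b.0)\{c} + b.X + b.X :: ··b··> p0, ··b··> p1
  p1 = (c.c.b.0)\{c} :: stopped
LTS(Q): 2 reachable states
  q0 = rec X. (b.c.c.b.0)\{c} + b.X :: ··b··> q0, ··b··> q1
  q1 = (c.c.b.0)\{c} :: stopped
Coarsest stable partition (strong bisimilarity classes):
  B0 = {p0, q0}
  B1 = {p1, q1}
p0 ∈ B0, q0 ∈ B0 → same block

P ~ Q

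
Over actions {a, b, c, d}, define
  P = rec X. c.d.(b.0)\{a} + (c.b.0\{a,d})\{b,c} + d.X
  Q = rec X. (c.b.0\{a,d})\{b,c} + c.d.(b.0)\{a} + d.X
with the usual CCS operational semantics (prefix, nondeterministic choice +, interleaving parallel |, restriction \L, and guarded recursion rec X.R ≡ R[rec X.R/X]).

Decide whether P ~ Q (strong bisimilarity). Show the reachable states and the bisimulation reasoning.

bisimilar

LTS(P): 4 reachable states
  u0 = rec X. c.d.(b.0)\{a} + (c.b.0\{a,d})\{b,c} + d.X has moves -c-> u1, -d-> u0
  u1 = d.(b.0)\{a} has moves -d-> u2
  u2 = (b.0)\{a} has moves -b-> u3
  u3 = 0\{a} has moves ∅
LTS(Q): 4 reachable states
  v0 = rec X. (c.b.0\{a,d})\{b,c} + c.d.(b.0)\{a} + d.X has moves -c-> v1, -d-> v0
  v1 = d.(b.0)\{a} has moves -d-> v2
  v2 = (b.0)\{a} has moves -b-> v3
  v3 = 0\{a} has moves ∅
Bisimilarity quotient blocks:
  B0 = {u0, v0}
  B1 = {u1, v1}
  B2 = {u2, v2}
  B3 = {u3, v3}
u0 ∈ B0, v0 ∈ B0 → same block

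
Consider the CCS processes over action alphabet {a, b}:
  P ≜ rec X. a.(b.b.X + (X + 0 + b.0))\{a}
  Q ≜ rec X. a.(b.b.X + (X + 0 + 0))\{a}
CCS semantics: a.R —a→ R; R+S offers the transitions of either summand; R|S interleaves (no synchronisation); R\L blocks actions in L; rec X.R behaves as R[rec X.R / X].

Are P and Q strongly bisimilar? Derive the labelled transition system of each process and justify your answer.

Reachable graph of P (5 states):
  u0 = rec X. a.(b.b.X + (X + 0 + b.0))\{a} ⊢ —a→ u1
  u1 = (b.b.(rec X. a.(b.b.X + (X + 0 + b.0))\{a}) + ((rec X. a.(b.b.X + (X + 0 + b.0))\{a}) + 0 + b.0))\{a} ⊢ —b→ u2, —b→ u3
  u2 = (b.(rec X. a.(b.b.X + (X + 0 + b.0))\{a}))\{a} ⊢ —b→ u4
  u3 = 0\{a} ⊢ (no moves)
  u4 = (rec X. a.(b.b.X + (X + 0 + b.0))\{a})\{a} ⊢ (no moves)
Reachable graph of Q (4 states):
  v0 = rec X. a.(b.b.X + (X + 0 + 0))\{a} ⊢ —a→ v1
  v1 = (b.b.(rec X. a.(b.b.X + (X + 0 + 0))\{a}) + ((rec X. a.(b.b.X + (X + 0 + 0))\{a}) + 0 + 0))\{a} ⊢ —b→ v2
  v2 = (b.(rec X. a.(b.b.X + (X + 0 + 0))\{a}))\{a} ⊢ —b→ v3
  v3 = (rec X. a.(b.b.X + (X + 0 + 0))\{a})\{a} ⊢ (no moves)
Partition-refinement fixed point:
  B0 = {u0}
  B1 = {u1}
  B2 = {u3, u4, v3}
  B3 = {u2, v2}
  B4 = {v0}
  B5 = {v1}
u0 ∈ B0, v0 ∈ B4 → different blocks

not bisimilar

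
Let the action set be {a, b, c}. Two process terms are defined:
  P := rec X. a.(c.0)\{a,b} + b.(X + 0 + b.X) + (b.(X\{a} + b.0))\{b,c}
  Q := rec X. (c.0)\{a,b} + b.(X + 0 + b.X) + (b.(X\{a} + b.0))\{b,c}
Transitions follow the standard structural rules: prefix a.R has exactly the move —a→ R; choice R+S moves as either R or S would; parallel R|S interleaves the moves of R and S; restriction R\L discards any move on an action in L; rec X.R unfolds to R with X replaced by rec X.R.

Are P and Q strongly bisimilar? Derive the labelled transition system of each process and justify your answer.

P's transition system — 4 states:
  u0 = rec X. a.(c.0)\{a,b} + b.(X + 0 + b.X) + (b.(X\{a} + b.0))\{b,c} | =a=> u1, =b=> u2
  u1 = (c.0)\{a,b} | =c=> u3
  u2 = (rec X. a.(c.0)\{a,b} + b.(X + 0 + b.X) + (b.(X\{a} + b.0))\{b,c}) + 0 + b.(rec X. a.(c.0)\{a,b} + b.(X + 0 + b.X) + (b.(X\{a} + b.0))\{b,c}) | =a=> u1, =b=> u0, =b=> u2
  u3 = 0\{a,b} | stopped
Q's transition system — 3 states:
  v0 = rec X. (c.0)\{a,b} + b.(X + 0 + b.X) + (b.(X\{a} + b.0))\{b,c} | =b=> v1, =c=> v2
  v1 = (rec X. (c.0)\{a,b} + b.(X + 0 + b.X) + (b.(X\{a} + b.0))\{b,c}) + 0 + b.(rec X. (c.0)\{a,b} + b.(X + 0 + b.X) + (b.(X\{a} + b.0))\{b,c}) | =b=> v0, =b=> v1, =c=> v2
  v2 = 0\{a,b} | stopped
Bisimilarity quotient blocks:
  B0 = {u0, u2}
  B1 = {u1}
  B2 = {u3, v2}
  B3 = {v0, v1}
u0 ∈ B0, v0 ∈ B3 → different blocks

not bisimilar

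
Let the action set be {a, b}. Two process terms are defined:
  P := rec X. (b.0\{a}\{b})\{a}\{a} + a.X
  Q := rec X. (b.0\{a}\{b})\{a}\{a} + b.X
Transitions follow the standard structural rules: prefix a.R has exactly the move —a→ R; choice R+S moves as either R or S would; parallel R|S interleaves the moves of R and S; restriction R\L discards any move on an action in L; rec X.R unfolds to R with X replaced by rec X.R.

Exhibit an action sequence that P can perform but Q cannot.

a

Reachable graph of P (2 states):
  s0 = rec X. (b.0\{a}\{b})\{a}\{a} + a.X → --a--▸ s0, --b--▸ s1
  s1 = 0\{a}\{b}\{a}\{a} → deadlocked
Reachable graph of Q (2 states):
  t0 = rec X. (b.0\{a}\{b})\{a}\{a} + b.X → --b--▸ t0, --b--▸ t1
  t1 = 0\{a}\{b}\{a}\{a} → deadlocked
Run σ = ⟨a⟩ on P: start {s0}
  after a @ step 1: {s0}
  ✓ P
Run σ = ⟨a⟩ on Q: start {t0}
  after a @ step 1: ∅  — Q cannot continue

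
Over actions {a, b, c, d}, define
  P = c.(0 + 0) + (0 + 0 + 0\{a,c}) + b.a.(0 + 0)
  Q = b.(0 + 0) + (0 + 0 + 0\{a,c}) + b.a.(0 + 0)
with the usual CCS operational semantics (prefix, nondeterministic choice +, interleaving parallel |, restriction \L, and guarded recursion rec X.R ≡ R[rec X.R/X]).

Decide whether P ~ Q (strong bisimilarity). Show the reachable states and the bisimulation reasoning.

LTS(P): 3 reachable states
  s0 = c.(0 + 0) + (0 + 0 + 0\{a,c}) + b.a.(0 + 0) has moves ··b··> s1, ··c··> s2
  s1 = a.(0 + 0) has moves ··a··> s2
  s2 = 0 + 0 has moves deadlocked
LTS(Q): 3 reachable states
  t0 = b.(0 + 0) + (0 + 0 + 0\{a,c}) + b.a.(0 + 0) has moves ··b··> t1, ··b··> t2
  t1 = 0 + 0 has moves deadlocked
  t2 = a.(0 + 0) has moves ··a··> t1
Coarsest stable partition (strong bisimilarity classes):
  B0 = {s0}
  B1 = {s2, t1}
  B2 = {s1, t2}
  B3 = {t0}
s0 ∈ B0, t0 ∈ B3 → different blocks

P ≁ Q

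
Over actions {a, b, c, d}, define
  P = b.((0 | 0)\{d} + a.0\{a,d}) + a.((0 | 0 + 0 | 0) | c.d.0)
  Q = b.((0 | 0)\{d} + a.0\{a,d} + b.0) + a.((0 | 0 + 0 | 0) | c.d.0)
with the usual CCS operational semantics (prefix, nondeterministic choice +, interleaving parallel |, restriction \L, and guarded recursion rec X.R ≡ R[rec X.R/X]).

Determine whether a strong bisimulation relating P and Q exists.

NO

Reachable graph of P (6 states):
  p0 = b.((0 | 0)\{d} + a.0\{a,d}) + a.((0 | 0 + 0 | 0) | c.d.0) ⊢ ··a··> p1, ··b··> p2
  p1 = (0 | 0 + 0 | 0) | c.d.0 ⊢ ··c··> p3
  p2 = (0 | 0)\{d} + a.0\{a,d} ⊢ ··a··> p4
  p3 = (0 | 0 + 0 | 0) | d.0 ⊢ ··d··> p5
  p4 = 0\{a,d} ⊢ deadlocked
  p5 = (0 | 0 + 0 | 0) | 0 ⊢ deadlocked
Reachable graph of Q (7 states):
  q0 = b.((0 | 0)\{d} + a.0\{a,d} + b.0) + a.((0 | 0 + 0 | 0) | c.d.0) ⊢ ··a··> q1, ··b··> q2
  q1 = (0 | 0 + 0 | 0) | c.d.0 ⊢ ··c··> q3
  q2 = (0 | 0)\{d} + a.0\{a,d} + b.0 ⊢ ··a··> q4, ··b··> q5
  q3 = (0 | 0 + 0 | 0) | d.0 ⊢ ··d··> q6
  q4 = 0\{a,d} ⊢ deadlocked
  q5 = 0 ⊢ deadlocked
  q6 = (0 | 0 + 0 | 0) | 0 ⊢ deadlocked
Bisimilarity quotient blocks:
  B0 = {p0}
  B1 = {p2}
  B2 = {p4, p5, q4, q5, q6}
  B3 = {p1, q1}
  B4 = {p3, q3}
  B5 = {q0}
  B6 = {q2}
p0 ∈ B0, q0 ∈ B5 → different blocks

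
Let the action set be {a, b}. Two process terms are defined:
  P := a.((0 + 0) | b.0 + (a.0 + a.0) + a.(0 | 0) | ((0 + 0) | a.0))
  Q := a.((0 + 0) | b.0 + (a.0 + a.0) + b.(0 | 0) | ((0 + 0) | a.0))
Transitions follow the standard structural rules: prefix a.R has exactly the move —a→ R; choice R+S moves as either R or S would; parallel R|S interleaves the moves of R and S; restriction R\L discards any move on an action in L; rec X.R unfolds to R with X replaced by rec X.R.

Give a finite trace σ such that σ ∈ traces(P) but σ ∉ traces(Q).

aaa

Reachable graph of P (7 states):
  m0 = a.((0 + 0) | b.0 + (a.0 + a.0) + a.(0 | 0) | ((0 + 0) | a.0)) ⊢ ··a··> m1
  m1 = (0 + 0) | b.0 + (a.0 + a.0) + a.(0 | 0) | ((0 + 0) | a.0) ⊢ ··a··> m2, ··a··> m3, ··a··> m4, ··b··> m5
  m2 = 0 ⊢ ·
  m3 = 0 | 0 | ((0 + 0) | a.0) ⊢ ··a··> m6
  m4 = a.(0 | 0) | ((0 + 0) | 0) ⊢ ··a··> m6
  m5 = (0 + 0) | 0 ⊢ ·
  m6 = 0 | 0 | ((0 + 0) | 0) ⊢ ·
Reachable graph of Q (7 states):
  n0 = a.((0 + 0) | b.0 + (a.0 + a.0) + b.(0 | 0) | ((0 + 0) | a.0)) ⊢ ··a··> n1
  n1 = (0 + 0) | b.0 + (a.0 + a.0) + b.(0 | 0) | ((0 + 0) | a.0) ⊢ ··a··> n2, ··a··> n3, ··b··> n4, ··b··> n5
  n2 = 0 ⊢ ·
  n3 = b.(0 | 0) | ((0 + 0) | 0) ⊢ ··b··> n6
  n4 = (0 + 0) | 0 ⊢ ·
  n5 = 0 | 0 | ((0 + 0) | a.0) ⊢ ··a··> n6
  n6 = 0 | 0 | ((0 + 0) | 0) ⊢ ·
Trace ⟨aaa⟩ through P, begin at {m0}:
  after a @ step 1: {m1}
  after a @ step 2: {m2, m3, m4}
  after a @ step 3: {m6}
  ✓ P
Trace ⟨aaa⟩ through Q, begin at {n0}:
  after a @ step 1: {n1}
  after a @ step 2: {n2, n3}
  after a @ step 3: ∅ (Q stuck)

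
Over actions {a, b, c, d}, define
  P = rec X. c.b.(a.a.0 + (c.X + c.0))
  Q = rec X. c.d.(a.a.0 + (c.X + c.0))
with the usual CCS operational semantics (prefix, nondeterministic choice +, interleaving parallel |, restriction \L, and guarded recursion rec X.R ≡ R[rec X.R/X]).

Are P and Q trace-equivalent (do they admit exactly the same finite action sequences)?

P's transition system — 5 states:
  u0 = rec X. c.b.(a.a.0 + (c.X + c.0)) ⊢ --c--▸ u1
  u1 = b.(a.a.0 + (c.(rec X. c.b.(a.a.0 + (c.X + c.0))) + c.0)) ⊢ --b--▸ u2
  u2 = a.a.0 + (c.(rec X. c.b.(a.a.0 + (c.X + c.0))) + c.0) ⊢ --a--▸ u3, --c--▸ u0, --c--▸ u4
  u3 = a.0 ⊢ --a--▸ u4
  u4 = 0 ⊢ ·
Q's transition system — 5 states:
  v0 = rec X. c.d.(a.a.0 + (c.X + c.0)) ⊢ --c--▸ v1
  v1 = d.(a.a.0 + (c.(rec X. c.d.(a.a.0 + (c.X + c.0))) + c.0)) ⊢ --d--▸ v2
  v2 = a.a.0 + (c.(rec X. c.d.(a.a.0 + (c.X + c.0))) + c.0) ⊢ --a--▸ v3, --c--▸ v0, --c--▸ v4
  v3 = a.0 ⊢ --a--▸ v4
  v4 = 0 ⊢ ·
Executing cb from P (initial set {u0}):
  step 1 (c): {u1}
  step 2 (b): {u2}
  P completes σ.
Executing cb from Q (initial set {v0}):
  step 1 (c): {v1}
  step 2 (b): ∅  — Q cannot continue

trace-distinct — witness ⟨cb⟩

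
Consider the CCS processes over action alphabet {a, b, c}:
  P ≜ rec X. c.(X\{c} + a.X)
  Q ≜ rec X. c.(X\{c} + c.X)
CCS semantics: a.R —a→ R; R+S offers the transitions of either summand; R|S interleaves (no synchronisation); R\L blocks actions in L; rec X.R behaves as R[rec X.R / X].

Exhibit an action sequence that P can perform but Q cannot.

LTS(P): 2 reachable states
  p0 = rec X. c.(X\{c} + a.X) :: -c-> p1
  p1 = (rec X. c.(X\{c} + a.X))\{c} + a.(rec X. c.(X\{c} + a.X)) :: -a-> p0
LTS(Q): 2 reachable states
  q0 = rec X. c.(X\{c} + c.X) :: -c-> q1
  q1 = (rec X. c.(X\{c} + c.X))\{c} + c.(rec X. c.(X\{c} + c.X)) :: -c-> q0
Run σ = ⟨ca⟩ on P: start {p0}
  [1] c ⇒ {p1}
  [2] a ⇒ {p0}
  — P admits the full trace.
Run σ = ⟨ca⟩ on Q: start {q0}
  [1] c ⇒ {q1}
  [2] a ⇒ ∅  — Q cannot continue

ca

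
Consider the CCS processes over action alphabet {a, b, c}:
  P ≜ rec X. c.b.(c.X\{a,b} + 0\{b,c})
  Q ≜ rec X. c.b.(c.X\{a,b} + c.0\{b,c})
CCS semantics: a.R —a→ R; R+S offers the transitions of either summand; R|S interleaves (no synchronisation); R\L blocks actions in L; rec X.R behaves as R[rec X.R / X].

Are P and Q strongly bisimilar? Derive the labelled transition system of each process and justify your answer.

Reachable graph of P (5 states):
  s0 = rec X. c.b.(c.X\{a,b} + 0\{b,c}) ⊢ --c--▸ s1
  s1 = b.(c.(rec X. c.b.(c.X\{a,b} + 0\{b,c}))\{a,b} + 0\{b,c}) ⊢ --b--▸ s2
  s2 = c.(rec X. c.b.(c.X\{a,b} + 0\{b,c}))\{a,b} + 0\{b,c} ⊢ --c--▸ s3
  s3 = (rec X. c.b.(c.X\{a,b} + 0\{b,c}))\{a,b} ⊢ --c--▸ s4
  s4 = (b.(c.(rec X. c.b.(c.X\{a,b} + 0\{b,c}))\{a,b} + 0\{b,c}))\{a,b} ⊢ ∅
Reachable graph of Q (6 states):
  t0 = rec X. c.b.(c.X\{a,b} + c.0\{b,c}) ⊢ --c--▸ t1
  t1 = b.(c.(rec X. c.b.(c.X\{a,b} + c.0\{b,c}))\{a,b} + c.0\{b,c}) ⊢ --b--▸ t2
  t2 = c.(rec X. c.b.(c.X\{a,b} + c.0\{b,c}))\{a,b} + c.0\{b,c} ⊢ --c--▸ t3, --c--▸ t4
  t3 = (rec X. c.b.(c.X\{a,b} + c.0\{b,c}))\{a,b} ⊢ --c--▸ t5
  t4 = 0\{b,c} ⊢ ∅
  t5 = (b.(c.(rec X. c.b.(c.X\{a,b} + c.0\{b,c}))\{a,b} + c.0\{b,c}))\{a,b} ⊢ ∅
Bisimilarity quotient blocks:
  B0 = {s0}
  B1 = {s1}
  B2 = {s2}
  B3 = {s3, t3}
  B4 = {s4, t4, t5}
  B5 = {t0}
  B6 = {t1}
  B7 = {t2}
s0 ∈ B0, t0 ∈ B5 → different blocks

NO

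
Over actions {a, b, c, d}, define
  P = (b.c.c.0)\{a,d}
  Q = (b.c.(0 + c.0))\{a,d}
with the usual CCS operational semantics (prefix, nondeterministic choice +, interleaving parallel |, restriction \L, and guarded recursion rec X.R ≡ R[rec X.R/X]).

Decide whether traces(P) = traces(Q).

traces(P) = traces(Q)

Reachable graph of P (4 states):
  s0 = (b.c.c.0)\{a,d} :: =b=> s1
  s1 = (c.c.0)\{a,d} :: =c=> s2
  s2 = (c.0)\{a,d} :: =c=> s3
  s3 = 0\{a,d} :: deadlocked
Reachable graph of Q (4 states):
  t0 = (b.c.(0 + c.0))\{a,d} :: =b=> t1
  t1 = (c.(0 + c.0))\{a,d} :: =c=> t2
  t2 = (0 + c.0)\{a,d} :: =c=> t3
  t3 = 0\{a,d} :: deadlocked
Partition-refinement fixed point:
  B0 = {s0, t0}
  B1 = {s1, t1}
  B2 = {s2, t2}
  B3 = {s3, t3}
s0 ∈ B0, t0 ∈ B0 → same block
Bisimilar ⇒ trace-equivalent.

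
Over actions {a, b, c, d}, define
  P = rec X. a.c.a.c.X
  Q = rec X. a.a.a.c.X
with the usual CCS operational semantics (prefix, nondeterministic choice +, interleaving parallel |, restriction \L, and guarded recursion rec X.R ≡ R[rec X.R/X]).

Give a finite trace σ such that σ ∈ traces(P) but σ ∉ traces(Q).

Reachable graph of P (4 states):
  m0 = rec X. a.c.a.c.X :: =a=> m1
  m1 = c.a.c.(rec X. a.c.a.c.X) :: =c=> m2
  m2 = a.c.(rec X. a.c.a.c.X) :: =a=> m3
  m3 = c.(rec X. a.c.a.c.X) :: =c=> m0
Reachable graph of Q (4 states):
  n0 = rec X. a.a.a.c.X :: =a=> n1
  n1 = a.a.c.(rec X. a.a.a.c.X) :: =a=> n2
  n2 = a.c.(rec X. a.a.a.c.X) :: =a=> n3
  n3 = c.(rec X. a.a.a.c.X) :: =c=> n0
Run σ = ⟨ac⟩ on P: start {m0}
  [1] a ⇒ {m1}
  [2] c ⇒ {m2}
  — P admits the full trace.
Run σ = ⟨ac⟩ on Q: start {n0}
  [1] a ⇒ {n1}
  [2] c ⇒ ∅  — Q cannot continue

ac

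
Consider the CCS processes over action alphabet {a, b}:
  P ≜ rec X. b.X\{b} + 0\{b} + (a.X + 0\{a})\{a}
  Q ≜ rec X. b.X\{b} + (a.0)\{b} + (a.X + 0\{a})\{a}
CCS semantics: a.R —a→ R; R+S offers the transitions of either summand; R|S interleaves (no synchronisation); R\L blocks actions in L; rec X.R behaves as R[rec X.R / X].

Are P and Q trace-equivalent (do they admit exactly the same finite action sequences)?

LTS(P): 2 reachable states
  m0 = rec X. b.X\{b} + 0\{b} + (a.X + 0\{a})\{a} | -b-> m1
  m1 = (rec X. b.X\{b} + 0\{b} + (a.X + 0\{a})\{a})\{b} | deadlocked
LTS(Q): 4 reachable states
  n0 = rec X. b.X\{b} + (a.0)\{b} + (a.X + 0\{a})\{a} | -a-> n1, -b-> n2
  n1 = 0\{b} | deadlocked
  n2 = (rec X. b.X\{b} + (a.0)\{b} + (a.X + 0\{a})\{a})\{b} | -a-> n3
  n3 = 0\{b}\{b} | deadlocked
Run σ = ⟨a⟩ on Q: start {n0}
  after a @ step 1: {n1}
  — Q admits the full trace.
Run σ = ⟨a⟩ on P: start {m0}
  after a @ step 1: ∅ (P stuck)

NO — witness ⟨a⟩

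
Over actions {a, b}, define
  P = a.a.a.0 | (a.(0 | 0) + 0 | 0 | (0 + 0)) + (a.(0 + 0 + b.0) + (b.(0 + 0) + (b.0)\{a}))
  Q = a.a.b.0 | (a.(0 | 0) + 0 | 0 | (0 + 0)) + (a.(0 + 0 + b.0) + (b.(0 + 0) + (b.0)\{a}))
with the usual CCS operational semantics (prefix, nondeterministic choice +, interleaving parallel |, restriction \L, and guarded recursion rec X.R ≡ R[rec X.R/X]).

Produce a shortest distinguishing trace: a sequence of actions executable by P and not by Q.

LTS(P): 12 reachable states
  p0 = a.a.a.0 | (a.(0 | 0) + 0 | 0 | (0 + 0)) + (a.(0 + 0 + b.0) + (b.(0 + 0) + (b.0)\{a})) :: —a→ p1, —a→ p2, —a→ p3, —b→ p4, —b→ p5
  p1 = 0 + 0 + b.0 :: —b→ p6
  p2 = a.a.0 | (a.(0 | 0) + 0 | 0 | (0 + 0)) :: —a→ p7, —a→ p8
  p3 = a.a.a.0 | (0 | 0) :: —a→ p8
  p4 = 0 + 0 :: ∅
  p5 = 0\{a} :: ∅
  p6 = 0 :: ∅
  p7 = a.0 | (a.(0 | 0) + 0 | 0 | (0 + 0)) :: —a→ p10, —a→ p9
  p8 = a.a.0 | (0 | 0) :: —a→ p10
  p9 = 0 | (a.(0 | 0) + 0 | 0 | (0 + 0)) :: —a→ p11
  p10 = a.0 | (0 | 0) :: —a→ p11
  p11 = 0 | (0 | 0) :: ∅
LTS(Q): 12 reachable states
  q0 = a.a.b.0 | (a.(0 | 0) + 0 | 0 | (0 + 0)) + (a.(0 + 0 + b.0) + (b.(0 + 0) + (b.0)\{a})) :: —a→ q1, —a→ q2, —a→ q3, —b→ q4, —b→ q5
  q1 = 0 + 0 + b.0 :: —b→ q6
  q2 = a.a.b.0 | (0 | 0) :: —a→ q7
  q3 = a.b.0 | (a.(0 | 0) + 0 | 0 | (0 + 0)) :: —a→ q7, —a→ q8
  q4 = 0 + 0 :: ∅
  q5 = 0\{a} :: ∅
  q6 = 0 :: ∅
  q7 = a.b.0 | (0 | 0) :: —a→ q9
  q8 = b.0 | (a.(0 | 0) + 0 | 0 | (0 + 0)) :: —a→ q9, —b→ q10
  q9 = b.0 | (0 | 0) :: —b→ q11
  q10 = 0 | (a.(0 | 0) + 0 | 0 | (0 + 0)) :: —a→ q11
  q11 = 0 | (0 | 0) :: ∅
Executing aaaa from P (initial set {p0}):
  [1] a ⇒ {p1, p2, p3}
  [2] a ⇒ {p7, p8}
  [3] a ⇒ {p10, p9}
  [4] a ⇒ {p11}
  P completes σ.
Executing aaaa from Q (initial set {q0}):
  [1] a ⇒ {q1, q2, q3}
  [2] a ⇒ {q7, q8}
  [3] a ⇒ {q9}
  [4] a ⇒ ∅ (Q stuck)

aaaa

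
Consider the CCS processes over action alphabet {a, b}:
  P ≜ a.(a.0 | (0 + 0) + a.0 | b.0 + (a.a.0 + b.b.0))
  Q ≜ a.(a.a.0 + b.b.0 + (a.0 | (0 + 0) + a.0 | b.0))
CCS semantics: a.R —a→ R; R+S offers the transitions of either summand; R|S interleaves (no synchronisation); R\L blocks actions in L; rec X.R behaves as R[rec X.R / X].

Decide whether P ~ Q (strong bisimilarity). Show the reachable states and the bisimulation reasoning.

bisimilar

LTS(P): 9 reachable states
  p0 = a.(a.0 | (0 + 0) + a.0 | b.0 + (a.a.0 + b.b.0)) has moves -a-> p1
  p1 = a.0 | (0 + 0) + a.0 | b.0 + (a.a.0 + b.b.0) has moves -a-> p2, -a-> p3, -a-> p4, -b-> p5, -b-> p6
  p2 = 0 | (0 + 0) has moves (no moves)
  p3 = 0 | b.0 has moves -b-> p7
  p4 = a.0 has moves -a-> p8
  p5 = a.0 | 0 has moves -a-> p7
  p6 = b.0 has moves -b-> p8
  p7 = 0 | 0 has moves (no moves)
  p8 = 0 has moves (no moves)
LTS(Q): 9 reachable states
  q0 = a.(a.a.0 + b.b.0 + (a.0 | (0 + 0) + a.0 | b.0)) has moves -a-> q1
  q1 = a.a.0 + b.b.0 + (a.0 | (0 + 0) + a.0 | b.0) has moves -a-> q2, -a-> q3, -a-> q4, -b-> q5, -b-> q6
  q2 = 0 | (0 + 0) has moves (no moves)
  q3 = 0 | b.0 has moves -b-> q7
  q4 = a.0 has moves -a-> q8
  q5 = a.0 | 0 has moves -a-> q7
  q6 = b.0 has moves -b-> q8
  q7 = 0 | 0 has moves (no moves)
  q8 = 0 has moves (no moves)
Coarsest stable partition (strong bisimilarity classes):
  B0 = {p0, q0}
  B1 = {p1, q1}
  B2 = {p2, p7, p8, q2, q7, q8}
  B3 = {p4, p5, q4, q5}
  B4 = {p3, p6, q3, q6}
p0 ∈ B0, q0 ∈ B0 → same block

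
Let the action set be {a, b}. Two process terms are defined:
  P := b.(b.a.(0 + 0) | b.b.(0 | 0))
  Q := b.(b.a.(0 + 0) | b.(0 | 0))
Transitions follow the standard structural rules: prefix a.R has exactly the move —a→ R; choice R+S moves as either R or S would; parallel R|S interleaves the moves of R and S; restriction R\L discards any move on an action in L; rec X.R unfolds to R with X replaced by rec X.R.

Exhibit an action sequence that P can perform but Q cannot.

bbbb

Reachable graph of P (10 states):
  s0 = b.(b.a.(0 + 0) | b.b.(0 | 0)) | ··b··> s1
  s1 = b.a.(0 + 0) | b.b.(0 | 0) | ··b··> s2, ··b··> s3
  s2 = a.(0 + 0) | b.b.(0 | 0) | ··a··> s4, ··b··> s5
  s3 = b.a.(0 + 0) | b.(0 | 0) | ··b··> s5, ··b··> s6
  s4 = (0 + 0) | b.b.(0 | 0) | ··b··> s7
  s5 = a.(0 + 0) | b.(0 | 0) | ··a··> s7, ··b··> s8
  s6 = b.a.(0 + 0) | (0 | 0) | ··b··> s8
  s7 = (0 + 0) | b.(0 | 0) | ··b··> s9
  s8 = a.(0 + 0) | (0 | 0) | ··a··> s9
  s9 = (0 + 0) | (0 | 0) | stopped
Reachable graph of Q (7 states):
  t0 = b.(b.a.(0 + 0) | b.(0 | 0)) | ··b··> t1
  t1 = b.a.(0 + 0) | b.(0 | 0) | ··b··> t2, ··b··> t3
  t2 = a.(0 + 0) | b.(0 | 0) | ··a··> t4, ··b··> t5
  t3 = b.a.(0 + 0) | (0 | 0) | ··b··> t5
  t4 = (0 + 0) | b.(0 | 0) | ··b··> t6
  t5 = a.(0 + 0) | (0 | 0) | ··a··> t6
  t6 = (0 + 0) | (0 | 0) | stopped
Executing bbbb from P (initial set {s0}):
  [1] b ⇒ {s1}
  [2] b ⇒ {s2, s3}
  [3] b ⇒ {s5, s6}
  [4] b ⇒ {s8}
  — P admits the full trace.
Executing bbbb from Q (initial set {t0}):
  [1] b ⇒ {t1}
  [2] b ⇒ {t2, t3}
  [3] b ⇒ {t5}
  [4] b ⇒ ∅  — Q cannot continue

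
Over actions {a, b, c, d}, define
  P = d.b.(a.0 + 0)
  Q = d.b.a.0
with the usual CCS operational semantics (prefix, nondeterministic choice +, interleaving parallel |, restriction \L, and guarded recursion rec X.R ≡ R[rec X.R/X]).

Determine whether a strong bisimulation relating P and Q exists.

LTS(P): 4 reachable states
  s0 = d.b.(a.0 + 0) → —d→ s1
  s1 = b.(a.0 + 0) → —b→ s2
  s2 = a.0 + 0 → —a→ s3
  s3 = 0 → ·
LTS(Q): 4 reachable states
  t0 = d.b.a.0 → —d→ t1
  t1 = b.a.0 → —b→ t2
  t2 = a.0 → —a→ t3
  t3 = 0 → ·
Bisimilarity quotient blocks:
  B0 = {s0, t0}
  B1 = {s1, t1}
  B2 = {s2, t2}
  B3 = {s3, t3}
s0 ∈ B0, t0 ∈ B0 → same block

bisimilar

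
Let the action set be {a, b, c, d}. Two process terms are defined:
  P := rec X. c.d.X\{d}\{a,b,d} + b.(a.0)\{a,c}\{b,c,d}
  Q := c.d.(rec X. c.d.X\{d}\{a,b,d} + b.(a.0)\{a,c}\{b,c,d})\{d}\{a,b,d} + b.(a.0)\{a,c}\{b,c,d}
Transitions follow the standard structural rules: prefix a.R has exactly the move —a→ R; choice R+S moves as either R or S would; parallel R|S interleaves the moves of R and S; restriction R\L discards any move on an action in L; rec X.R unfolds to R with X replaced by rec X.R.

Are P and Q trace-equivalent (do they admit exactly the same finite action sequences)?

trace-equivalent

Reachable graph of P (5 states):
  p0 = rec X. c.d.X\{d}\{a,b,d} + b.(a.0)\{a,c}\{b,c,d} has moves --b--▸ p1, --c--▸ p2
  p1 = (a.0)\{a,c}\{b,c,d} has moves stopped
  p2 = d.(rec X. c.d.X\{d}\{a,b,d} + b.(a.0)\{a,c}\{b,c,d})\{d}\{a,b,d} has moves --d--▸ p3
  p3 = (rec X. c.d.X\{d}\{a,b,d} + b.(a.0)\{a,c}\{b,c,d})\{d}\{a,b,d} has moves --c--▸ p4
  p4 = (d.(rec X. c.d.X\{d}\{a,b,d} + b.(a.0)\{a,c}\{b,c,d})\{d}\{a,b,d})\{d}\{a,b,d} has moves stopped
Reachable graph of Q (5 states):
  q0 = c.d.(rec X. c.d.X\{d}\{a,b,d} + b.(a.0)\{a,c}\{b,c,d})\{d}\{a,b,d} + b.(a.0)\{a,c}\{b,c,d} has moves --b--▸ q1, --c--▸ q2
  q1 = (a.0)\{a,c}\{b,c,d} has moves stopped
  q2 = d.(rec X. c.d.X\{d}\{a,b,d} + b.(a.0)\{a,c}\{b,c,d})\{d}\{a,b,d} has moves --d--▸ q3
  q3 = (rec X. c.d.X\{d}\{a,b,d} + b.(a.0)\{a,c}\{b,c,d})\{d}\{a,b,d} has moves --c--▸ q4
  q4 = (d.(rec X. c.d.X\{d}\{a,b,d} + b.(a.0)\{a,c}\{b,c,d})\{d}\{a,b,d})\{d}\{a,b,d} has moves stopped
Coarsest stable partition (strong bisimilarity classes):
  B0 = {p0, q0}
  B1 = {p2, q2}
  B2 = {p3, q3}
  B3 = {p1, p4, q1, q4}
p0 ∈ B0, q0 ∈ B0 → same block
Bisimilar ⇒ trace-equivalent.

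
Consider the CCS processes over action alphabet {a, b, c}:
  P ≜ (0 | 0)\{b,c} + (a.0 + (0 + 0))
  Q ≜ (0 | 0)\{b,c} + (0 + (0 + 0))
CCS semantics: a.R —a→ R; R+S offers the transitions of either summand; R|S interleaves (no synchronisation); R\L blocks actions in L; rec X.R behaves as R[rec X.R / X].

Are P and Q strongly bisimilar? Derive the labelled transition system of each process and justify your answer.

P's transition system — 2 states:
  m0 = (0 | 0)\{b,c} + (a.0 + (0 + 0)) → =a=> m1
  m1 = 0 → ·
Q's transition system — 1 states:
  n0 = (0 | 0)\{b,c} + (0 + (0 + 0)) → ·
Coarsest stable partition (strong bisimilarity classes):
  B0 = {m0}
  B1 = {m1, n0}
m0 ∈ B0, n0 ∈ B1 → different blocks

NO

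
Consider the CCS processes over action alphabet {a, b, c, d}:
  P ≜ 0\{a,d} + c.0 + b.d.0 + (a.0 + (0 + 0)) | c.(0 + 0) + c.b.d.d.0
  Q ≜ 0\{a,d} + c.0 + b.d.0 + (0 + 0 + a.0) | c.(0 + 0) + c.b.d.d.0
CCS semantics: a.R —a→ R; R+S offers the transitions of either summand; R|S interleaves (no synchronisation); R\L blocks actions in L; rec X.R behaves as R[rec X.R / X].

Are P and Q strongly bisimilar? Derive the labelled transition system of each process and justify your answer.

YES

LTS(P): 8 reachable states
  s0 = 0\{a,d} + c.0 + b.d.0 + (a.0 + (0 + 0)) | c.(0 + 0) + c.b.d.d.0 | -a-> s1, -b-> s2, -c-> s3, -c-> s4, -c-> s5
  s1 = 0 | c.(0 + 0) | -c-> s6
  s2 = d.0 | -d-> s4
  s3 = (a.0 + (0 + 0)) | (0 + 0) | -a-> s6
  s4 = 0 | deadlocked
  s5 = b.d.d.0 | -b-> s7
  s6 = 0 | (0 + 0) | deadlocked
  s7 = d.d.0 | -d-> s2
LTS(Q): 8 reachable states
  t0 = 0\{a,d} + c.0 + b.d.0 + (0 + 0 + a.0) | c.(0 + 0) + c.b.d.d.0 | -a-> t1, -b-> t2, -c-> t3, -c-> t4, -c-> t5
  t1 = 0 | c.(0 + 0) | -c-> t6
  t2 = d.0 | -d-> t4
  t3 = (0 + 0 + a.0) | (0 + 0) | -a-> t6
  t4 = 0 | deadlocked
  t5 = b.d.d.0 | -b-> t7
  t6 = 0 | (0 + 0) | deadlocked
  t7 = d.d.0 | -d-> t2
Bisimilarity quotient blocks:
  B0 = {s0, t0}
  B1 = {s5, t5}
  B2 = {s7, t7}
  B3 = {s2, t2}
  B4 = {s4, s6, t4, t6}
  B5 = {s3, t3}
  B6 = {s1, t1}
s0 ∈ B0, t0 ∈ B0 → same block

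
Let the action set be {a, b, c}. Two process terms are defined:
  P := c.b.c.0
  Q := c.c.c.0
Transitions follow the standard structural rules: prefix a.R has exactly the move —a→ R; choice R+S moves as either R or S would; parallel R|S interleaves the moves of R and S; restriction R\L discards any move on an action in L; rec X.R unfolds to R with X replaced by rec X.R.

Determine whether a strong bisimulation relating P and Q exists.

Reachable graph of P (4 states):
  u0 = c.b.c.0 ⊢ --c--▸ u1
  u1 = b.c.0 ⊢ --b--▸ u2
  u2 = c.0 ⊢ --c--▸ u3
  u3 = 0 ⊢ (no moves)
Reachable graph of Q (4 states):
  v0 = c.c.c.0 ⊢ --c--▸ v1
  v1 = c.c.0 ⊢ --c--▸ v2
  v2 = c.0 ⊢ --c--▸ v3
  v3 = 0 ⊢ (no moves)
Bisimilarity quotient blocks:
  B0 = {u0}
  B1 = {u1}
  B2 = {u2, v2}
  B3 = {u3, v3}
  B4 = {v0}
  B5 = {v1}
u0 ∈ B0, v0 ∈ B4 → different blocks

not bisimilar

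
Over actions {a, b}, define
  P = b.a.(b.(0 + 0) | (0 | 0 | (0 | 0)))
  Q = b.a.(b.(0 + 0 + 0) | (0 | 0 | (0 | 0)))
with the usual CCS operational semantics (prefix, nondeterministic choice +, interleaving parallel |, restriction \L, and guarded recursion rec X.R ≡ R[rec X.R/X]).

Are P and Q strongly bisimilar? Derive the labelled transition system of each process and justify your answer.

Reachable graph of P (4 states):
  u0 = b.a.(b.(0 + 0) | (0 | 0 | (0 | 0))) ⊢ ··b··> u1
  u1 = a.(b.(0 + 0) | (0 | 0 | (0 | 0))) ⊢ ··a··> u2
  u2 = b.(0 + 0) | (0 | 0 | (0 | 0)) ⊢ ··b··> u3
  u3 = (0 + 0) | (0 | 0 | (0 | 0)) ⊢ ·
Reachable graph of Q (4 states):
  v0 = b.a.(b.(0 + 0 + 0) | (0 | 0 | (0 | 0))) ⊢ ··b··> v1
  v1 = a.(b.(0 + 0 + 0) | (0 | 0 | (0 | 0))) ⊢ ··a··> v2
  v2 = b.(0 + 0 + 0) | (0 | 0 | (0 | 0)) ⊢ ··b··> v3
  v3 = (0 + 0 + 0) | (0 | 0 | (0 | 0)) ⊢ ·
Coarsest stable partition (strong bisimilarity classes):
  B0 = {u0, v0}
  B1 = {u1, v1}
  B2 = {u2, v2}
  B3 = {u3, v3}
u0 ∈ B0, v0 ∈ B0 → same block

P ~ Q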